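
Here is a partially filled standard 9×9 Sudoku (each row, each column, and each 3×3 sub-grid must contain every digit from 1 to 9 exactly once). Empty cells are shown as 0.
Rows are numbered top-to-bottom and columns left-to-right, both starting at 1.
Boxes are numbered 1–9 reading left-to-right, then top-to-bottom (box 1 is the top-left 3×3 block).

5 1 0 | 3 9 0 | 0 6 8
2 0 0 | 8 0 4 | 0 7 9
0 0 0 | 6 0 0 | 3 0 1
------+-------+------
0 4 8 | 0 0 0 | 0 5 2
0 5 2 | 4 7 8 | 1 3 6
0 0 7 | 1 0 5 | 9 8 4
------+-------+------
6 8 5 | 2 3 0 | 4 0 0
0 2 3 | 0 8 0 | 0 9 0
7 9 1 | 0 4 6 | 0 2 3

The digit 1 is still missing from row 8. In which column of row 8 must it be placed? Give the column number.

Consider where 1 can go in row 8.
R8C1 is out (box 7 already has a 1).
R8C4 is out (column 4 already has a 1).
R8C7 is out (column 7 already has a 1).
R8C9 is out (column 9 already has a 1).
So the only cell in row 8 that can hold 1 is R8C6.
That is column 6.

6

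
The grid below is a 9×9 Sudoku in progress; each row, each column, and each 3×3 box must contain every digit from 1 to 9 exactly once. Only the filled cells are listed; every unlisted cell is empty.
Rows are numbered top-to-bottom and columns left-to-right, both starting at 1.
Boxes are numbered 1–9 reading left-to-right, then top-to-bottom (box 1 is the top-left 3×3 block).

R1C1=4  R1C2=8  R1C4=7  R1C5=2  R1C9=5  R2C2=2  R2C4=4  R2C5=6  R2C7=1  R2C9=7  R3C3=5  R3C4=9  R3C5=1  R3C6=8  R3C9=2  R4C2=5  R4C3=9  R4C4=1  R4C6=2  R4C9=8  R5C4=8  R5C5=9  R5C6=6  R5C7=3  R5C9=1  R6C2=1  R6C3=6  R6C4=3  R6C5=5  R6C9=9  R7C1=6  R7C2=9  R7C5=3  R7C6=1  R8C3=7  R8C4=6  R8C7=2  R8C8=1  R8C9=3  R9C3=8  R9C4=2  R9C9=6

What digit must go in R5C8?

5

Cell R5C8 itself could take any of {2, 4, 5, 7} by direct elimination.
Consider where 5 can go in row 5.
R5C1 is out (box 4 already has a 5).
R5C2 is out (column 2 already has a 5).
R5C3 is out (column 3 already has a 5).
So the only cell in row 5 that can hold 5 is R5C8.
Therefore R5C8 = 5.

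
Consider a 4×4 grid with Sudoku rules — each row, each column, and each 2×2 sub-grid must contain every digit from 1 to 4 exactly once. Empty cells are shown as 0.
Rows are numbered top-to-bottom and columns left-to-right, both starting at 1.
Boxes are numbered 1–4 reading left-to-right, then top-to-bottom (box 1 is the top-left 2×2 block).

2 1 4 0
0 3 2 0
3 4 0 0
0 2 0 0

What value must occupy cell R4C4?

4

Cell R4C4 itself could take any of {1, 3, 4} by direct elimination.
Consider where 4 can go in column 4.
R1C4 is out (row 1 already has a 4).
R2C4 is out (box 2 already has a 4).
R3C4 is out (row 3 already has a 4).
So the only cell in column 4 that can hold 4 is R4C4.
Therefore R4C4 = 4.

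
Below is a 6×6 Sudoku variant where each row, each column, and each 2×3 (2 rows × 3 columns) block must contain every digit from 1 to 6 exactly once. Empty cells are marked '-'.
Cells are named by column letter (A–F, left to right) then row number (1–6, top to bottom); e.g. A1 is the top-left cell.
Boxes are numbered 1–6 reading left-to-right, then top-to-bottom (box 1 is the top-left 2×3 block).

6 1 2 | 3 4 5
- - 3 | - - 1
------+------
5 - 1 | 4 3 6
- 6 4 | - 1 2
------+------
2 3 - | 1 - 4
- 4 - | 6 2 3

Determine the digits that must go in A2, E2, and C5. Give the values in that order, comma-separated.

4,6,6

For A2:
  Row 2 already contains {1, 3}.
  Column A already contains {2, 5, 6}.
  Its 2×3 block (box 1) already contains {1, 2, 3, 6}.
  The only value from 1–6 not eliminated is 4, so A2 = 4.
For E2:
  Row 2 already contains {1, 3}.
  Column E already contains {1, 2, 3, 4}.
  Its 2×3 block (box 2) already contains {1, 3, 4, 5}.
  The only value from 1–6 not eliminated is 6, so E2 = 6.
For C5:
  Consider where 6 can go in column C.
  C6 is out (row 6 already has a 6).
  So the only cell in column C that can hold 6 is C5.
  So C5 = 6.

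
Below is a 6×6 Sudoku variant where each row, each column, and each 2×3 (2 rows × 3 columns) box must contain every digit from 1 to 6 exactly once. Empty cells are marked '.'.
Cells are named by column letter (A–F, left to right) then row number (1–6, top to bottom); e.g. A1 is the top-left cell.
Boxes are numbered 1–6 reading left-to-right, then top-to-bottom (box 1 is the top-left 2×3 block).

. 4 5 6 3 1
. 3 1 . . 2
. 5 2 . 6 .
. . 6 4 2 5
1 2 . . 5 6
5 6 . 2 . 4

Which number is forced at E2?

4

Row 2 already contains {1, 2, 3}.
Column E already contains {2, 3, 5, 6}.
Its 2×3 block (box 2) already contains {1, 2, 3, 6}.
The only value from 1–6 not eliminated is 4, so E2 = 4.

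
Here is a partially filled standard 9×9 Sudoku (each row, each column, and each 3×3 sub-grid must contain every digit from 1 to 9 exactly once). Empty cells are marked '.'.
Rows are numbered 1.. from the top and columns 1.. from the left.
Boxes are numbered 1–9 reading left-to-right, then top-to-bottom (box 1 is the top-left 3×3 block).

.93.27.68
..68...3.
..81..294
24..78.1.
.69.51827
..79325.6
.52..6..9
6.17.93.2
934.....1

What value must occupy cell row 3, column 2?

7

Row 3 already contains {1, 2, 4, 8, 9}.
Column 2 already contains {3, 4, 5, 6, 9}.
Its 3×3 block (box 1) already contains {3, 6, 8, 9}.
The only value from 1–9 not eliminated is 7, so row 3, column 2 = 7.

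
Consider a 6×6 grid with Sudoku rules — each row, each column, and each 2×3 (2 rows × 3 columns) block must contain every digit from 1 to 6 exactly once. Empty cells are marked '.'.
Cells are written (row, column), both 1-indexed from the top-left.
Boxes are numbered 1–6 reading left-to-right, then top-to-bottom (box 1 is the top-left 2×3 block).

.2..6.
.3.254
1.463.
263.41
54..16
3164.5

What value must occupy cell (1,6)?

Row 1 already contains {2, 6}.
Column 6 already contains {1, 4, 5, 6}.
Its 2×3 block (box 2) already contains {2, 4, 5, 6}.
The only value from 1–6 not eliminated is 3, so (1,6) = 3.

3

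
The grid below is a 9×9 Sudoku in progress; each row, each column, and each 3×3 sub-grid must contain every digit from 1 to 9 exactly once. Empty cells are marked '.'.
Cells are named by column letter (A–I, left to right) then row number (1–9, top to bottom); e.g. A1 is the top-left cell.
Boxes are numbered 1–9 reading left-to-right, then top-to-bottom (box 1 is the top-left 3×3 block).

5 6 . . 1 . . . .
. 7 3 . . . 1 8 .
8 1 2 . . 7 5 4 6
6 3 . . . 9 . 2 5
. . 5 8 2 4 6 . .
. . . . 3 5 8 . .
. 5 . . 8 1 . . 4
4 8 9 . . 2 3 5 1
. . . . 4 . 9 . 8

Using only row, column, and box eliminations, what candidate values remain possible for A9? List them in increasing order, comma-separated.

Row 9 already contains {4, 8, 9}.
Column A already contains {4, 5, 6, 8}.
Its 3×3 block (box 7) already contains {4, 5, 8, 9}.
Removing those from 1–9 leaves {1, 2, 3, 7} as the candidates for A9.

1,2,3,7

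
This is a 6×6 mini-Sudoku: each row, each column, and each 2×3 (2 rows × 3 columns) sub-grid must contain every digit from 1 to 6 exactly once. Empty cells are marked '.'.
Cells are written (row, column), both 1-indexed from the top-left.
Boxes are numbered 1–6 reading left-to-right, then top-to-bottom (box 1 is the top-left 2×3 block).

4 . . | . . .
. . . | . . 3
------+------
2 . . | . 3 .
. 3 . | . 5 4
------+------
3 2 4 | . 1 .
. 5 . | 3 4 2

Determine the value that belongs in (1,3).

3

Cell (1,3) itself could take any of {1, 2, 3, 5, 6} by direct elimination.
Consider where 3 can go in box 1.
(1,2) is out (column 2 already has a 3).
(2,1) is out (row 2 already has a 3).
(2,2) is out (row 2 already has a 3).
(2,3) is out (row 2 already has a 3).
So the only cell in box 1 that can hold 3 is (1,3).
Therefore (1,3) = 3.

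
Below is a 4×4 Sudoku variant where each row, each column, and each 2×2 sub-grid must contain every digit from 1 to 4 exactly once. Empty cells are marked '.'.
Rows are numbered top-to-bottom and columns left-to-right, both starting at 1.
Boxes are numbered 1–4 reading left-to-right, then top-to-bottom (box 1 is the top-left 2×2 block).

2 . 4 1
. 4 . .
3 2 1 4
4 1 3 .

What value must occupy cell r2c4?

Cell r2c4 itself could take any of {2, 3} by direct elimination.
Consider where 3 can go in box 2.
r2c3 is out (column 3 already has a 3).
So the only cell in box 2 that can hold 3 is r2c4.
Therefore r2c4 = 3.

3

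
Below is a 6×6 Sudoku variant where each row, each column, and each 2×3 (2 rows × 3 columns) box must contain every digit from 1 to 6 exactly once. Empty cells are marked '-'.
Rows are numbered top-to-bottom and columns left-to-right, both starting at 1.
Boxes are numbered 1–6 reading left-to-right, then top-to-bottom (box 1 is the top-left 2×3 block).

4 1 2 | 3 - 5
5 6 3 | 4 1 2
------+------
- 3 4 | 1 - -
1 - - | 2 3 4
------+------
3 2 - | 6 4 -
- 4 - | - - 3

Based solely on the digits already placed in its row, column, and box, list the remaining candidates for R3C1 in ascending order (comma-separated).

2,6

Row 3 already contains {1, 3, 4}.
Column 1 already contains {1, 3, 4, 5}.
Its 2×3 block (box 3) already contains {1, 3, 4}.
Removing those from 1–6 leaves {2, 6} as the candidates for R3C1.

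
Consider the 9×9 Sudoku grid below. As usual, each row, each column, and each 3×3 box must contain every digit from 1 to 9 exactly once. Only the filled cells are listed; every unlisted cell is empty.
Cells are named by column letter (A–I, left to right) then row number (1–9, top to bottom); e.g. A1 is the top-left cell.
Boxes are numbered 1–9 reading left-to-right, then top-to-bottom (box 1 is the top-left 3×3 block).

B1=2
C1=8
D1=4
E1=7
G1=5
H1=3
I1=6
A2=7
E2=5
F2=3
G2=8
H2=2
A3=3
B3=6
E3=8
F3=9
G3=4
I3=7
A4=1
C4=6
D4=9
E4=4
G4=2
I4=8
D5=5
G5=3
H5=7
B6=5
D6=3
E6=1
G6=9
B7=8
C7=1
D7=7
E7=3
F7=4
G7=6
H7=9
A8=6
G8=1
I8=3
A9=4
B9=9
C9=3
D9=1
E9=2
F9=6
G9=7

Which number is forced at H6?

6

Cell H6 itself could take any of {4, 6} by direct elimination.
Consider where 6 can go in box 6.
H4 is out (row 4 already has a 6).
I5 is out (column I already has a 6).
I6 is out (column I already has a 6).
So the only cell in box 6 that can hold 6 is H6.
Therefore H6 = 6.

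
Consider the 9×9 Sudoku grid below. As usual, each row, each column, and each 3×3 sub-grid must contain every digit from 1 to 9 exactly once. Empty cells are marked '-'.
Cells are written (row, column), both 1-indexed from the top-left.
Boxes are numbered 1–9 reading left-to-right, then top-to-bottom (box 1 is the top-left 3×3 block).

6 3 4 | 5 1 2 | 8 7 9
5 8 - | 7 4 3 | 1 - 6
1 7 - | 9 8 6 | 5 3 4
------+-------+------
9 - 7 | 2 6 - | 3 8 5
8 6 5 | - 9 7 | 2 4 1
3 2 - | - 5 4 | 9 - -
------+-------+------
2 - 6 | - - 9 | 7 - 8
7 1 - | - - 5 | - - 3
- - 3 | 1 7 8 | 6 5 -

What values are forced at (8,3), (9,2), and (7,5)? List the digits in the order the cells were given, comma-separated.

For (8,3):
  Consider where 8 can go in row 8.
  (8,4) is out (box 8 already has a 8).
  (8,5) is out (column 5 already has a 8).
  (8,7) is out (column 7 already has a 8).
  (8,8) is out (column 8 already has a 8).
  So the only cell in row 8 that can hold 8 is (8,3).
  So (8,3) = 8.
For (9,2):
  Consider where 9 can go in row 9.
  (9,1) is out (column 1 already has a 9).
  (9,9) is out (column 9 already has a 9).
  So the only cell in row 9 that can hold 9 is (9,2).
  So (9,2) = 9.
For (7,5):
  Row 7 already contains {2, 6, 7, 8, 9}.
  Column 5 already contains {1, 4, 5, 6, 7, 8, 9}.
  Its 3×3 block (box 8) already contains {1, 5, 7, 8, 9}.
  The only value from 1–9 not eliminated is 3, so (7,5) = 3.

8,9,3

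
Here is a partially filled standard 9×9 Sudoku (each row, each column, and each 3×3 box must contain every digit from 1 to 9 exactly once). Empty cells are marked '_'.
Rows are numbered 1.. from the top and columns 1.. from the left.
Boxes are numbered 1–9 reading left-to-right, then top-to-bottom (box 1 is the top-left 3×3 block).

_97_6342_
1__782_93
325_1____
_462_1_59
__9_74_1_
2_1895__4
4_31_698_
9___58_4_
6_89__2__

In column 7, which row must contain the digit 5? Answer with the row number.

Consider where 5 can go in column 7.
row 3, column 7 is out (row 3 already has a 5).
row 4, column 7 is out (row 4 already has a 5).
row 5, column 7 is out (box 6 already has a 5).
row 6, column 7 is out (row 6 already has a 5).
row 8, column 7 is out (row 8 already has a 5).
So the only cell in column 7 that can hold 5 is row 2, column 7.
That is row 2.

2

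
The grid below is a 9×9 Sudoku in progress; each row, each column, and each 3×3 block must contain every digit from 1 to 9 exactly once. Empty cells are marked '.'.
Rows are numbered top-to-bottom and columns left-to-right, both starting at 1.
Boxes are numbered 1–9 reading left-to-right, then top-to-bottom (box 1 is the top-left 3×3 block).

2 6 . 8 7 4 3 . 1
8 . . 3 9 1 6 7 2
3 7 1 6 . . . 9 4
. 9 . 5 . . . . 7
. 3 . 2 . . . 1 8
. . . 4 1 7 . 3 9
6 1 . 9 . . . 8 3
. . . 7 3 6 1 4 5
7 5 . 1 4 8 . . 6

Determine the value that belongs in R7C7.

7

Cell R7C7 itself could take any of {2, 7} by direct elimination.
Consider where 7 can go in row 7.
R7C3 is out (box 7 already has a 7).
R7C5 is out (column 5 already has a 7).
R7C6 is out (column 6 already has a 7).
So the only cell in row 7 that can hold 7 is R7C7.
Therefore R7C7 = 7.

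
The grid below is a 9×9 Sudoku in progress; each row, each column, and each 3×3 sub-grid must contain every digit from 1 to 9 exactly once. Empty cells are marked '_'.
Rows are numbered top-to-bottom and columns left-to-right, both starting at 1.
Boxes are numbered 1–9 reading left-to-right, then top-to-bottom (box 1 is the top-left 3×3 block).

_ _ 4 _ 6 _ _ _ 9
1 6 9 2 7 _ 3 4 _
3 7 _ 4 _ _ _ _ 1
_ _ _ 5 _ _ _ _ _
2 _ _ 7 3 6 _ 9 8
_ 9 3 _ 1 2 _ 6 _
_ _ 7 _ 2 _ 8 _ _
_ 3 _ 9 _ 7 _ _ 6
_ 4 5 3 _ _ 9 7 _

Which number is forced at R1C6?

3

Cell R1C6 itself could take any of {1, 3, 5, 8} by direct elimination.
Consider where 3 can go in row 1.
R1C1 is out (column 1 already has a 3).
R1C2 is out (column 2 already has a 3).
R1C4 is out (column 4 already has a 3).
R1C7 is out (column 7 already has a 3).
R1C8 is out (box 3 already has a 3).
So the only cell in row 1 that can hold 3 is R1C6.
Therefore R1C6 = 3.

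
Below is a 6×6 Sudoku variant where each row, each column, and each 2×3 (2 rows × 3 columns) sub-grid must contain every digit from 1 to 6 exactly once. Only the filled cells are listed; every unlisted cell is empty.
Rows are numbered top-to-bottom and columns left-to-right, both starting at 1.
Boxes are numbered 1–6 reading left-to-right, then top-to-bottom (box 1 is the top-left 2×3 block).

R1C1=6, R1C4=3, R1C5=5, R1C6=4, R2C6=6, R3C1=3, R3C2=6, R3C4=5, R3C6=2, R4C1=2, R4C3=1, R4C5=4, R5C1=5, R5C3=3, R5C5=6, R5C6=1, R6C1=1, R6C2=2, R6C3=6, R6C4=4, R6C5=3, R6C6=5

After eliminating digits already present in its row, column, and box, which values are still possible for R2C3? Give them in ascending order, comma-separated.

2,4,5

Row 2 already contains {6}.
Column 3 already contains {1, 3, 6}.
Its 2×3 block (box 1) already contains {6}.
Removing those from 1–6 leaves {2, 4, 5} as the candidates for R2C3.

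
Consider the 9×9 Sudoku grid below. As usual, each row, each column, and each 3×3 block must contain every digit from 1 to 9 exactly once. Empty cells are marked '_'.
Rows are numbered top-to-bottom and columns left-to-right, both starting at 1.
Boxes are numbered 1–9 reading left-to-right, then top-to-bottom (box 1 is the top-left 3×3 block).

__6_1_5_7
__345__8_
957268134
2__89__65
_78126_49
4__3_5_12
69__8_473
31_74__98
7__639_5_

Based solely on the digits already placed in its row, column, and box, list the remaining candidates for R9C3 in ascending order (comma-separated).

Row 9 already contains {3, 5, 6, 7, 9}.
Column 3 already contains {3, 6, 7, 8}.
Its 3×3 block (box 7) already contains {1, 3, 6, 7, 9}.
Removing those from 1–9 leaves {2, 4} as the candidates for R9C3.

2,4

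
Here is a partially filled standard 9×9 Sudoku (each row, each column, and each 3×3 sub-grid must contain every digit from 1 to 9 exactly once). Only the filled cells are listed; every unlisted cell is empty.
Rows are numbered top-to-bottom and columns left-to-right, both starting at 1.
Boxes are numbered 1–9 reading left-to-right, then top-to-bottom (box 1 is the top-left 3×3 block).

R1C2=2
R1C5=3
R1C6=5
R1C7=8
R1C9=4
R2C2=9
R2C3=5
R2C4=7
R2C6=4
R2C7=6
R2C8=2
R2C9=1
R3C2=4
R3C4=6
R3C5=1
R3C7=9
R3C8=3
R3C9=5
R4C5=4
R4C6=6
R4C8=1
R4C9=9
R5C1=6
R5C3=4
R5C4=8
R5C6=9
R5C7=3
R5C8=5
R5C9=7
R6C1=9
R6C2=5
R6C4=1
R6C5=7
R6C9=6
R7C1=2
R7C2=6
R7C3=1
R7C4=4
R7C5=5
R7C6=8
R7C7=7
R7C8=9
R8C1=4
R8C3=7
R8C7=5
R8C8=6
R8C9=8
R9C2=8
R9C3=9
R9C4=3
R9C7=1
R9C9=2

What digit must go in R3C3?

Row 3 already contains {1, 3, 4, 5, 6, 9}.
Column 3 already contains {1, 4, 5, 7, 9}.
Its 3×3 block (box 1) already contains {2, 4, 5, 9}.
The only value from 1–9 not eliminated is 8, so R3C3 = 8.

8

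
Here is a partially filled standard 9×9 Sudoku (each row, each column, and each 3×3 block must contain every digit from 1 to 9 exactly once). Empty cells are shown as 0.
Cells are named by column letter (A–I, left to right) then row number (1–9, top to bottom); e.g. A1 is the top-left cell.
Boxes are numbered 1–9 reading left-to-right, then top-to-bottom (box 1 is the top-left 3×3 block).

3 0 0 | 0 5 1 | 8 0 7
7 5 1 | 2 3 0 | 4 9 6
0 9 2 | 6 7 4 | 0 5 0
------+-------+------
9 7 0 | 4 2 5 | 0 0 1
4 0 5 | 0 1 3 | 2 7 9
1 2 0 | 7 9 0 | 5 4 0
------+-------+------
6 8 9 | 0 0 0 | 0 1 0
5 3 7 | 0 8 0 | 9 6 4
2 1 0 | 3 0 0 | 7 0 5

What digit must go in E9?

Cell E9 itself could take any of {4, 6} by direct elimination.
Consider where 6 can go in column E.
E7 is out (row 7 already has a 6).
So the only cell in column E that can hold 6 is E9.
Therefore E9 = 6.

6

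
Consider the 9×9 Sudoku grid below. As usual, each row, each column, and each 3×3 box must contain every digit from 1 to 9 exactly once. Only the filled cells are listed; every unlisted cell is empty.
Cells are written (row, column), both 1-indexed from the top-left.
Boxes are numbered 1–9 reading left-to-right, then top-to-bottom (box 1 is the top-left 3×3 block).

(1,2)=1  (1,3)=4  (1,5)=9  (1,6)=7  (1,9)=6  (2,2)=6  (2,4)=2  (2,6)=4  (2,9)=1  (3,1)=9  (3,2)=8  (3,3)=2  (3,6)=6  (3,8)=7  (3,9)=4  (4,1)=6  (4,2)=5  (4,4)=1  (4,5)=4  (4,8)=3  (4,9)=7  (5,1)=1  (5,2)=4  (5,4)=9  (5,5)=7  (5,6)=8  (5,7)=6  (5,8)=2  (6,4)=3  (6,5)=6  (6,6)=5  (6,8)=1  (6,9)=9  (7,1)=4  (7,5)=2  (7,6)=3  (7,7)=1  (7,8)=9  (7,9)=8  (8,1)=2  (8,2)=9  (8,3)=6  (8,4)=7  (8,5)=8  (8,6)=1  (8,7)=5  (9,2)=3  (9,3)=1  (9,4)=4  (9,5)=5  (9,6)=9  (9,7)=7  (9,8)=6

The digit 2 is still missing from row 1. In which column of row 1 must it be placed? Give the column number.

Consider where 2 can go in row 1.
(1,1) is out (column 1 already has a 2).
(1,4) is out (column 4 already has a 2).
(1,8) is out (column 8 already has a 2).
So the only cell in row 1 that can hold 2 is (1,7).
That is column 7.

7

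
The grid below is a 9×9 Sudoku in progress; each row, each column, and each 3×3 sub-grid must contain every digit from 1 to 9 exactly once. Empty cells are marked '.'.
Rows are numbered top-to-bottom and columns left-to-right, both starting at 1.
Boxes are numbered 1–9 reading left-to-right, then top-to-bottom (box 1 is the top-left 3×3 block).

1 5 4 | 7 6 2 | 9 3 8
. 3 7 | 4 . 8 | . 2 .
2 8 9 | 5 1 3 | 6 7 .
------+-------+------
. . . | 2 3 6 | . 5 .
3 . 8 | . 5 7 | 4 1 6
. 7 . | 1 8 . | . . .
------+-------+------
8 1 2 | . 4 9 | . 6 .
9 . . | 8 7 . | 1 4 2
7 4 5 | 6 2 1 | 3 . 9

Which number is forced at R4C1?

4

Row 4 already contains {2, 3, 5, 6}.
Column 1 already contains {1, 2, 3, 7, 8, 9}.
Its 3×3 block (box 4) already contains {3, 7, 8}.
The only value from 1–9 not eliminated is 4, so R4C1 = 4.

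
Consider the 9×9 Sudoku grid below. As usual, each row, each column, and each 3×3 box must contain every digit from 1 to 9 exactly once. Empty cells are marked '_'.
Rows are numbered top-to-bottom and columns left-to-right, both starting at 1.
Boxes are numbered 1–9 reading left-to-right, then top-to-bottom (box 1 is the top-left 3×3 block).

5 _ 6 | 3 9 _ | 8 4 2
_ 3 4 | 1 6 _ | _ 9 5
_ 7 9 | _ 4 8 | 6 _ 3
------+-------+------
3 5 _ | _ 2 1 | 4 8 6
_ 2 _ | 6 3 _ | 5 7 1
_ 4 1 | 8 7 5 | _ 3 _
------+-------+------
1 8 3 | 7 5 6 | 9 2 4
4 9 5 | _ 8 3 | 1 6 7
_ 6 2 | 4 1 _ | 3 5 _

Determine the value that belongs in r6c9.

Row 6 already contains {1, 3, 4, 5, 7, 8}.
Column 9 already contains {1, 2, 3, 4, 5, 6, 7}.
Its 3×3 block (box 6) already contains {1, 3, 4, 5, 6, 7, 8}.
The only value from 1–9 not eliminated is 9, so r6c9 = 9.

9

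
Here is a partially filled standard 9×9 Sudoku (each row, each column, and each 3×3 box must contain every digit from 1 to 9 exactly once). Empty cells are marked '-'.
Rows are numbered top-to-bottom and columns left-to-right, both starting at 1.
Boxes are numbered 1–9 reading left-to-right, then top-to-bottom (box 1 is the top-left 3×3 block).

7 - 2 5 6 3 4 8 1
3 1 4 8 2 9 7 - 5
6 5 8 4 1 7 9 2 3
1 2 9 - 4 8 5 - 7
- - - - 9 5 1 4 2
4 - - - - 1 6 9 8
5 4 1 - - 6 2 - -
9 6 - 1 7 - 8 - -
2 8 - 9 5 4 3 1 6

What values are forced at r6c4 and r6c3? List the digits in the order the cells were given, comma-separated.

2,5

For r6c4:
  Consider where 2 can go in column 4.
  r4c4 is out (row 4 already has a 2).
  r5c4 is out (row 5 already has a 2).
  r7c4 is out (row 7 already has a 2).
  So the only cell in column 4 that can hold 2 is r6c4.
  So r6c4 = 2.
For r6c3:
  Consider where 5 can go in column 3.
  r5c3 is out (row 5 already has a 5).
  r8c3 is out (box 7 already has a 5).
  r9c3 is out (row 9 already has a 5).
  So the only cell in column 3 that can hold 5 is r6c3.
  So r6c3 = 5.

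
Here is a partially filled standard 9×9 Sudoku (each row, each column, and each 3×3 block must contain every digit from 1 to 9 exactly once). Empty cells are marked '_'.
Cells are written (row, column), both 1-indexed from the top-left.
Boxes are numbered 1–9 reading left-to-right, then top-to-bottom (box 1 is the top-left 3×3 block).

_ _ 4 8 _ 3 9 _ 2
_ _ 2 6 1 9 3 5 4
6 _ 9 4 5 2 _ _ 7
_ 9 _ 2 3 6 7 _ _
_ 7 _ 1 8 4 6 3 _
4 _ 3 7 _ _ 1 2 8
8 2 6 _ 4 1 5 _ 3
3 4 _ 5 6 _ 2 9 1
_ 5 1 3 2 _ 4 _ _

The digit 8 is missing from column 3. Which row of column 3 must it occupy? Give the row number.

Consider where 8 can go in column 3.
(5,3) is out (row 5 already has a 8).
(8,3) is out (box 7 already has a 8).
So the only cell in column 3 that can hold 8 is (4,3).
That is row 4.

4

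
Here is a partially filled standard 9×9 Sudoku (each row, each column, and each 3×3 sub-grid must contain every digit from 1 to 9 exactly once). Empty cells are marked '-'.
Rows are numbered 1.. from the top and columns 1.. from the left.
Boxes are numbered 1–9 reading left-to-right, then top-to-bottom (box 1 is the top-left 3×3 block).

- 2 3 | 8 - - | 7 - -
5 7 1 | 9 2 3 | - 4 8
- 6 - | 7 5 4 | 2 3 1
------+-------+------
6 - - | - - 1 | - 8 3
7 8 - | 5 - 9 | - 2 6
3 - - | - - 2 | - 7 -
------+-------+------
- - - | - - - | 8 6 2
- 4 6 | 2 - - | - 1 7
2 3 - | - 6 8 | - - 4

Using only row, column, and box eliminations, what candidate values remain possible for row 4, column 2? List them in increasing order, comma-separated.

Row 4 already contains {1, 3, 6, 8}.
Column 2 already contains {2, 3, 4, 6, 7, 8}.
Its 3×3 block (box 4) already contains {3, 6, 7, 8}.
Removing those from 1–9 leaves {5, 9} as the candidates for row 4, column 2.

5,9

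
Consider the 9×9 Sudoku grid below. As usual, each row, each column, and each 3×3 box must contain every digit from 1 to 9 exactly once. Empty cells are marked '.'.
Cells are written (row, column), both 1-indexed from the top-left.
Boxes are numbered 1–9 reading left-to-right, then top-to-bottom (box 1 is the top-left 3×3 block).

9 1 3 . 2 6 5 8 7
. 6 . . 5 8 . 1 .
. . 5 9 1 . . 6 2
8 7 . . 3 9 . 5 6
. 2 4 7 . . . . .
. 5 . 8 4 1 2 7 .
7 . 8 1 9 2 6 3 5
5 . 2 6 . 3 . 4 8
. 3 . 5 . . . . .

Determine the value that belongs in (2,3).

7

Row 2 already contains {1, 5, 6, 8}.
Column 3 already contains {2, 3, 4, 5, 8}.
Its 3×3 block (box 1) already contains {1, 3, 5, 6, 9}.
The only value from 1–9 not eliminated is 7, so (2,3) = 7.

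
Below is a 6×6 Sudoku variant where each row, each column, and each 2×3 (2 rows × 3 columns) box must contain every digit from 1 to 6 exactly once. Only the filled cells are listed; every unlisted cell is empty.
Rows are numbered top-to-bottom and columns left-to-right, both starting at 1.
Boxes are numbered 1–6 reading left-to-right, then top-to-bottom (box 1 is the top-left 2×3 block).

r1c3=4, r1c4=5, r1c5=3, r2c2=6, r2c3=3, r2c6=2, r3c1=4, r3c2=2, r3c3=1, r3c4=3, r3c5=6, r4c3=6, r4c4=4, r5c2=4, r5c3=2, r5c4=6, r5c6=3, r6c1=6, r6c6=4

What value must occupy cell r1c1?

2

Cell r1c1 itself could take any of {1, 2} by direct elimination.
Consider where 2 can go in row 1.
r1c2 is out (column 2 already has a 2).
r1c6 is out (column 6 already has a 2).
So the only cell in row 1 that can hold 2 is r1c1.
Therefore r1c1 = 2.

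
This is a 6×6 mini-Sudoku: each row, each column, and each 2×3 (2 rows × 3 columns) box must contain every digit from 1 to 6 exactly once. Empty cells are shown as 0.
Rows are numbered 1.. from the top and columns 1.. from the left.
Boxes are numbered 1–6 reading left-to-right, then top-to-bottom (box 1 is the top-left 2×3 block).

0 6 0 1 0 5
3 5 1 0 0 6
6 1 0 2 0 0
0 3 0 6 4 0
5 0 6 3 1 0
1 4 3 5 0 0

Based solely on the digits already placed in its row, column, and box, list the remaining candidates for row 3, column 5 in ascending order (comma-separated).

Row 3 already contains {1, 2, 6}.
Column 5 already contains {1, 4}.
Its 2×3 block (box 4) already contains {2, 4, 6}.
Removing those from 1–6 leaves {3, 5} as the candidates for row 3, column 5.

3,5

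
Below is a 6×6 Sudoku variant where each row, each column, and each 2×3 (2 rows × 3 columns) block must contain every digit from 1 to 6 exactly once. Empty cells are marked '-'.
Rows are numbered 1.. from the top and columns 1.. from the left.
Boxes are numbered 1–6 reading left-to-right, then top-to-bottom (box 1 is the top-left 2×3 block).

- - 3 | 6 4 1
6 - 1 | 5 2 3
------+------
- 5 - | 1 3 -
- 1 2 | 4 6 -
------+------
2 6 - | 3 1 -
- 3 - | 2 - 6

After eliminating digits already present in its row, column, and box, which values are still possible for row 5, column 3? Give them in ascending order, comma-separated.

4,5

Row 5 already contains {1, 2, 3, 6}.
Column 3 already contains {1, 2, 3}.
Its 2×3 block (box 5) already contains {2, 3, 6}.
Removing those from 1–6 leaves {4, 5} as the candidates for row 5, column 3.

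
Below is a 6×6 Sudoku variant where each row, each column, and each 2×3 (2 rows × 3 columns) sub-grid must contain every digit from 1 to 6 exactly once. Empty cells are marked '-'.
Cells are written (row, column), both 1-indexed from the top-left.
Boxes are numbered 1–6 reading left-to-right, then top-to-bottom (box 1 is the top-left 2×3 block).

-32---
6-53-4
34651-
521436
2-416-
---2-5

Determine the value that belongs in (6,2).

6

Cell (6,2) itself could take any of {1, 6} by direct elimination.
Consider where 6 can go in box 5.
(5,2) is out (row 5 already has a 6).
(6,1) is out (column 1 already has a 6).
(6,3) is out (column 3 already has a 6).
So the only cell in box 5 that can hold 6 is (6,2).
Therefore (6,2) = 6.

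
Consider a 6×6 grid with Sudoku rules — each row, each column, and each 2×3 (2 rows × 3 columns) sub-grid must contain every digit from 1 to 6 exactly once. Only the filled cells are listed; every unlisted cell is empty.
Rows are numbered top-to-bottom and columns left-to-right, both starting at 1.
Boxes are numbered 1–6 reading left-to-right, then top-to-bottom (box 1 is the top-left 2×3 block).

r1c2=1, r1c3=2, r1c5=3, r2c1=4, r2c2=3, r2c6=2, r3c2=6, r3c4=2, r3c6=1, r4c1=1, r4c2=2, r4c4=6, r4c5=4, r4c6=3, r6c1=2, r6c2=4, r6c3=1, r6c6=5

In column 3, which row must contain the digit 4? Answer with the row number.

Consider where 4 can go in column 3.
r2c3 is out (row 2 already has a 4).
r4c3 is out (row 4 already has a 4).
r5c3 is out (box 5 already has a 4).
So the only cell in column 3 that can hold 4 is r3c3.
That is row 3.

3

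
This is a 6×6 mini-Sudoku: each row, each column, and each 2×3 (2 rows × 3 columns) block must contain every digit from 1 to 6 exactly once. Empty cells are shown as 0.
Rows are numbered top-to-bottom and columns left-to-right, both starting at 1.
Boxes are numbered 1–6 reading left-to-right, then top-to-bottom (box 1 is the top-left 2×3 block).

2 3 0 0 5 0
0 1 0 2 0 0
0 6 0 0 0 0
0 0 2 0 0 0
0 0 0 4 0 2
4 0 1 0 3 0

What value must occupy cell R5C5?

Cell R5C5 itself could take any of {1, 6} by direct elimination.
Consider where 1 can go in row 5.
R5C1 is out (box 5 already has a 1).
R5C2 is out (column 2 already has a 1).
R5C3 is out (column 3 already has a 1).
So the only cell in row 5 that can hold 1 is R5C5.
Therefore R5C5 = 1.

1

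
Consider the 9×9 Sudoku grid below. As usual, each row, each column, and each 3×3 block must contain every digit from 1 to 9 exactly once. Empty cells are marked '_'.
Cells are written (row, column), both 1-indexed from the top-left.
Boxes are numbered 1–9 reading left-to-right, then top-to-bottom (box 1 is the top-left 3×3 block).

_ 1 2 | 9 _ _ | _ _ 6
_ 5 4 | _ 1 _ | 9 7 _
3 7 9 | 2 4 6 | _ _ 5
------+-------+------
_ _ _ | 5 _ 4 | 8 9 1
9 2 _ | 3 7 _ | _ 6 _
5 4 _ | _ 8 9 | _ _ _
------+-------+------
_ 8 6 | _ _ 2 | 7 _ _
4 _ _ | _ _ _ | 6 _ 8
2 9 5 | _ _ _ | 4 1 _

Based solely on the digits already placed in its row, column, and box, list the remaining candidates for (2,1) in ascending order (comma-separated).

6,8

Row 2 already contains {1, 4, 5, 7, 9}.
Column 1 already contains {2, 3, 4, 5, 9}.
Its 3×3 block (box 1) already contains {1, 2, 3, 4, 5, 7, 9}.
Removing those from 1–9 leaves {6, 8} as the candidates for (2,1).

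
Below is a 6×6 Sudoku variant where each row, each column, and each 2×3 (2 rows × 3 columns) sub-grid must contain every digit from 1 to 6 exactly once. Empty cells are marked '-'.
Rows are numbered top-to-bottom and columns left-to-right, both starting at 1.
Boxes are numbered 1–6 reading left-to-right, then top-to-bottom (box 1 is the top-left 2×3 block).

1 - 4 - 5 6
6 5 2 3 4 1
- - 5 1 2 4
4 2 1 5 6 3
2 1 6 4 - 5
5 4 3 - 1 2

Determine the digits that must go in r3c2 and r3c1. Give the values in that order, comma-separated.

For r3c2:
  Consider where 6 can go in column 2.
  r1c2 is out (row 1 already has a 6).
  So the only cell in column 2 that can hold 6 is r3c2.
  So r3c2 = 6.
For r3c1:
  Row 3 already contains {1, 2, 4, 5}.
  Column 1 already contains {1, 2, 4, 5, 6}.
  Its 2×3 block (box 3) already contains {1, 2, 4, 5}.
  The only value from 1–6 not eliminated is 3, so r3c1 = 3.

6,3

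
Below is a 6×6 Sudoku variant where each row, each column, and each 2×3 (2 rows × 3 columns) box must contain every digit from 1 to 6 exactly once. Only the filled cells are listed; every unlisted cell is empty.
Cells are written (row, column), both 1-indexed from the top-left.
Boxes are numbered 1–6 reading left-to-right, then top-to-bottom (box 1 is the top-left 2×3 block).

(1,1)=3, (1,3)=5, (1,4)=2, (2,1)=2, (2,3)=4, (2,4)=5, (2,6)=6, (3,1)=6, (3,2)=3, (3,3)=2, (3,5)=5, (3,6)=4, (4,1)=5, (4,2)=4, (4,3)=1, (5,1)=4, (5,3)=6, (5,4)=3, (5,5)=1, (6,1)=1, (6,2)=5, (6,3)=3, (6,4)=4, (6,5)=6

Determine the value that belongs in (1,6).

Row 1 already contains {2, 3, 5}.
Column 6 already contains {4, 6}.
Its 2×3 block (box 2) already contains {2, 5, 6}.
The only value from 1–6 not eliminated is 1, so (1,6) = 1.

1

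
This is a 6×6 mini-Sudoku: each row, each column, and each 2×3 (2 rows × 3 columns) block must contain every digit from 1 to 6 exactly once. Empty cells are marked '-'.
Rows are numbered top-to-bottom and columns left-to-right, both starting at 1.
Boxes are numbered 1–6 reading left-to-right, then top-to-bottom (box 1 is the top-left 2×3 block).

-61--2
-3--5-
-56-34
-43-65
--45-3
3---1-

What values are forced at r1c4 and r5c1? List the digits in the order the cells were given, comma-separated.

3,6

For r1c4:
  Consider where 3 can go in column 4.
  r2c4 is out (row 2 already has a 3).
  r3c4 is out (row 3 already has a 3).
  r4c4 is out (row 4 already has a 3).
  r6c4 is out (row 6 already has a 3).
  So the only cell in column 4 that can hold 3 is r1c4.
  So r1c4 = 3.
For r5c1:
  Consider where 6 can go in column 1.
  r1c1 is out (row 1 already has a 6).
  r2c1 is out (box 1 already has a 6).
  r3c1 is out (row 3 already has a 6).
  r4c1 is out (row 4 already has a 6).
  So the only cell in column 1 that can hold 6 is r5c1.
  So r5c1 = 6.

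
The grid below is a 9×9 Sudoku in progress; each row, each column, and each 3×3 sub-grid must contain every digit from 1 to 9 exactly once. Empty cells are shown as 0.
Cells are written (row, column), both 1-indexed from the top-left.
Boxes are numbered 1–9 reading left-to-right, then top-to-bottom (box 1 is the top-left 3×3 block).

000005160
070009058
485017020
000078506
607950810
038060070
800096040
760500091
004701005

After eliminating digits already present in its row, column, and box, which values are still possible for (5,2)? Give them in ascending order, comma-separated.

2,4

Row 5 already contains {1, 5, 6, 7, 8, 9}.
Column 2 already contains {3, 6, 7, 8}.
Its 3×3 block (box 4) already contains {3, 6, 7, 8}.
Removing those from 1–9 leaves {2, 4} as the candidates for (5,2).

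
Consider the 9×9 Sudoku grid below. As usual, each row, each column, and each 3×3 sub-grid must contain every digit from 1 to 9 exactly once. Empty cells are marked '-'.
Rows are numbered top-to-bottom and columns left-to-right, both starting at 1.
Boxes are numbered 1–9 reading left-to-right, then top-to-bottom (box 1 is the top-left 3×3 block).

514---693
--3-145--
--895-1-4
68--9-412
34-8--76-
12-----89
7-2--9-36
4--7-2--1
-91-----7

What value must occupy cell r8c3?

6

Cell r8c3 itself could take any of {5, 6} by direct elimination.
Consider where 6 can go in column 3.
r4c3 is out (row 4 already has a 6).
r5c3 is out (row 5 already has a 6).
r6c3 is out (box 4 already has a 6).
So the only cell in column 3 that can hold 6 is r8c3.
Therefore r8c3 = 6.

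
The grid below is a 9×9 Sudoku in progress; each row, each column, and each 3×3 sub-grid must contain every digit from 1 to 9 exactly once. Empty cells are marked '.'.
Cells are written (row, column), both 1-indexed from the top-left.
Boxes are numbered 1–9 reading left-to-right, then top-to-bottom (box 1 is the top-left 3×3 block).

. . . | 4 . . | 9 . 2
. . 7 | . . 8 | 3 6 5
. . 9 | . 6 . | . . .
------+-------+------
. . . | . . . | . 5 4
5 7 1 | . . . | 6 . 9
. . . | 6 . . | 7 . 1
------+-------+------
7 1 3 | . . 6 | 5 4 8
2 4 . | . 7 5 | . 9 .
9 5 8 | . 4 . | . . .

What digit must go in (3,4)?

5

Cell (3,4) itself could take any of {1, 2, 3, 5, 7} by direct elimination.
Consider where 5 can go in column 4.
(2,4) is out (row 2 already has a 5). (4,4) is out (row 4 already has a 5). (5,4) is out (row 5 already has a 5). (7,4) is out (row 7 already has a 5). The remaining empty cells in column 4 are similarly blocked.
So the only cell in column 4 that can hold 5 is (3,4).
Therefore (3,4) = 5.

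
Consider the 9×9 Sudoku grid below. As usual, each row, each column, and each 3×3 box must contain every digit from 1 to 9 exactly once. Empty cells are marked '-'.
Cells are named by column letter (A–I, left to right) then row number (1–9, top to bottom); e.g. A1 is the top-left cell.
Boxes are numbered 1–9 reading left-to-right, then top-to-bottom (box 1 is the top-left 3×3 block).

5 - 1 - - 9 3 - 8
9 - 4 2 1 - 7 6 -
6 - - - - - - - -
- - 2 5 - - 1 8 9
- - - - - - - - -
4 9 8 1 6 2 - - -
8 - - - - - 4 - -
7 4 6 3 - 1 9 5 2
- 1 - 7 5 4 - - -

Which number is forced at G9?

Cell G9 itself could take any of {6, 8} by direct elimination.
Consider where 8 can go in row 9.
A9 is out (column A already has a 8).
C9 is out (column C already has a 8).
H9 is out (column H already has a 8).
I9 is out (column I already has a 8).
So the only cell in row 9 that can hold 8 is G9.
Therefore G9 = 8.

8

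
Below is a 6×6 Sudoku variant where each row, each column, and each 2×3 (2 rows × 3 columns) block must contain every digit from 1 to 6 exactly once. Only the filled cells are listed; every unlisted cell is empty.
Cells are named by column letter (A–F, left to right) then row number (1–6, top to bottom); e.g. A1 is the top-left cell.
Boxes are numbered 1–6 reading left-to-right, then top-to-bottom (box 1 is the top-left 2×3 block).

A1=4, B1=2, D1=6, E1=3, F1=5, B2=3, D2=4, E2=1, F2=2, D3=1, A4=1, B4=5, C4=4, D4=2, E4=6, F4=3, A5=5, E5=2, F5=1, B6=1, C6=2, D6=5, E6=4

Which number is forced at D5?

Row 5 already contains {1, 2, 5}.
Column D already contains {1, 2, 4, 5, 6}.
Its 2×3 block (box 6) already contains {1, 2, 4, 5}.
The only value from 1–6 not eliminated is 3, so D5 = 3.

3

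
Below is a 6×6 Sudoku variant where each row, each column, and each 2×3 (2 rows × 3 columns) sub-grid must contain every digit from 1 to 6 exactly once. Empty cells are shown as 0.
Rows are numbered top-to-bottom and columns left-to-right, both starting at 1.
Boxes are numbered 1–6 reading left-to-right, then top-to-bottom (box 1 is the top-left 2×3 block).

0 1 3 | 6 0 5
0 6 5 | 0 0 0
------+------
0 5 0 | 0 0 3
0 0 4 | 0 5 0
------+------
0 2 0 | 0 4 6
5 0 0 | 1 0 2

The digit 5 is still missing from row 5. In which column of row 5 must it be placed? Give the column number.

Consider where 5 can go in row 5.
r5c1 is out (column 1 already has a 5).
r5c3 is out (column 3 already has a 5).
So the only cell in row 5 that can hold 5 is r5c4.
That is column 4.

4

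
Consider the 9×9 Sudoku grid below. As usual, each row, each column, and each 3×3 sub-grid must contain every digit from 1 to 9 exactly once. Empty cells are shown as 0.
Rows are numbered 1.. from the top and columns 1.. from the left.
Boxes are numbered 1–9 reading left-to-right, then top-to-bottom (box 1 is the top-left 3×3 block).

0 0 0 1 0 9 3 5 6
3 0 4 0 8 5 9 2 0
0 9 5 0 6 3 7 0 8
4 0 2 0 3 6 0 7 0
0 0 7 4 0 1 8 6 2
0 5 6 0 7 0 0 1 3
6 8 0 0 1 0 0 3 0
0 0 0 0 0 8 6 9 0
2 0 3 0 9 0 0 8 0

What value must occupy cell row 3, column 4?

Row 3 already contains {3, 5, 6, 7, 8, 9}.
Column 4 already contains {1, 4}.
Its 3×3 block (box 2) already contains {1, 3, 5, 6, 8, 9}.
The only value from 1–9 not eliminated is 2, so row 3, column 4 = 2.

2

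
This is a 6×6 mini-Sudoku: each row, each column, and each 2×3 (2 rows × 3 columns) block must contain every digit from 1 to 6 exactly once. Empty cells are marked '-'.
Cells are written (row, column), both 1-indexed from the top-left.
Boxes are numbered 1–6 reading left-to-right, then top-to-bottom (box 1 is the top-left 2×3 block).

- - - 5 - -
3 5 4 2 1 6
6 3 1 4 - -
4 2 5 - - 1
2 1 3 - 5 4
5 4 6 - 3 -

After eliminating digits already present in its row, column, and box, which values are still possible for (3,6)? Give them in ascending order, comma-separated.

2,5

Row 3 already contains {1, 3, 4, 6}.
Column 6 already contains {1, 4, 6}.
Its 2×3 block (box 4) already contains {1, 4}.
Removing those from 1–6 leaves {2, 5} as the candidates for (3,6).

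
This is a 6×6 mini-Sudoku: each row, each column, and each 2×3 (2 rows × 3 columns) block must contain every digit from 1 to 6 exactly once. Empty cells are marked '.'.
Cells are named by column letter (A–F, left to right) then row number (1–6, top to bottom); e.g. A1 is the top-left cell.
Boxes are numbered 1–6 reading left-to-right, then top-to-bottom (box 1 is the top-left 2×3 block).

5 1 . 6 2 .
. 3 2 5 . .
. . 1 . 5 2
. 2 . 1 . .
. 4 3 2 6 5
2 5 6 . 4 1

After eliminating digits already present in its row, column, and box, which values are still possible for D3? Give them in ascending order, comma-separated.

Row 3 already contains {1, 2, 5}.
Column D already contains {1, 2, 5, 6}.
Its 2×3 block (box 4) already contains {1, 2, 5}.
Removing those from 1–6 leaves {3, 4} as the candidates for D3.

3,4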